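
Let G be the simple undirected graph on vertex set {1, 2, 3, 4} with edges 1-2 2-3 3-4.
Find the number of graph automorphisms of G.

The degree sequence is [1, 2, 2, 1]; the two degree-1 vertices 1 and 4 are the ends of a path, so G = P_4. A path has exactly one nontrivial symmetry — reversal — giving Aut(G) of order 2.

2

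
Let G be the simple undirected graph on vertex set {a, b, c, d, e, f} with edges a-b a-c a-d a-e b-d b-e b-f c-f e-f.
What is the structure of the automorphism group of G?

Degrees alone do not determine every vertex (e.g. a and b both have degree 4), but their neighbour-degree multisets differ: N(a) has degrees [2, 2, 3, 4] while N(b) has degrees [2, 3, 3, 4]. Repeating this refinement separates all vertices, so the only automorphism is the identity.

1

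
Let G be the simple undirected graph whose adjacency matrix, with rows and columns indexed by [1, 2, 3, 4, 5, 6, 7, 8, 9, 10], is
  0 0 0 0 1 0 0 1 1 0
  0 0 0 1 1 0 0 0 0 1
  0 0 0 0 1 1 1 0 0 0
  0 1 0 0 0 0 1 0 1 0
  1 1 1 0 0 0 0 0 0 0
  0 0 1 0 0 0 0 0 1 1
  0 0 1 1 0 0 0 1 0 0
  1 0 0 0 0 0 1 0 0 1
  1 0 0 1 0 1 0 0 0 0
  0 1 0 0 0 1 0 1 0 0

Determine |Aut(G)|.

G is 3-regular on 10 vertices with no triangles and no 4-cycles (girth 5): this is the Petersen graph. Viewing the Petersen graph as the Kneser graph K(5,2) — vertices are 2-subsets of {1,…,5}, edges join disjoint pairs — its automorphisms are exactly the permutations of the 5-element set, so Aut ≅ S_5 of order 120.

120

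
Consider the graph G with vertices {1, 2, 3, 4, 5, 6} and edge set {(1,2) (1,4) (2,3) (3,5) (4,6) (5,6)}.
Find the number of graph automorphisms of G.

12

G is 2-regular and connected on 6 vertices, i.e. the cycle C_6. The automorphisms of the 6-cycle are exactly the symmetries of a regular 6-gon: the dihedral group D_6, |D_6| = 12.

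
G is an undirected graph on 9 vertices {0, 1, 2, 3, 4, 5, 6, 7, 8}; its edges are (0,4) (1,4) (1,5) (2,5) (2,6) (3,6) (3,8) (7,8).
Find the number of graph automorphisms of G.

2

The degree sequence is [1, 2, 2, 2, 2, 2, 2, 1, 2]; the two degree-1 vertices 0 and 7 are the ends of a path, so G = P_9. A path has exactly one nontrivial symmetry — reversal — giving Aut(G) of order 2.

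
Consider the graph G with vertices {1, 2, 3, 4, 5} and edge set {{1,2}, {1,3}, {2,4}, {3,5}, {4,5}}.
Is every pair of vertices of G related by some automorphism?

G is 2-regular and connected on 5 vertices, i.e. the cycle C_5. C_5 has 5 rotations and 5 reflections, so Aut(C_5) ≅ D_5 of order 10. Under this action every vertex can be carried to every other, so G is vertex-transitive.

Yes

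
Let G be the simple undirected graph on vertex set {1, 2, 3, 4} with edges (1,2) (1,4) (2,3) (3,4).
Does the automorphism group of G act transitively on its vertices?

G is 2-regular and connected on 4 vertices, i.e. the cycle C_4. C_4 has 4 rotations and 4 reflections, so Aut(C_4) ≅ D_4 of order 8. This group acts transitively on the 4 vertices.

Yes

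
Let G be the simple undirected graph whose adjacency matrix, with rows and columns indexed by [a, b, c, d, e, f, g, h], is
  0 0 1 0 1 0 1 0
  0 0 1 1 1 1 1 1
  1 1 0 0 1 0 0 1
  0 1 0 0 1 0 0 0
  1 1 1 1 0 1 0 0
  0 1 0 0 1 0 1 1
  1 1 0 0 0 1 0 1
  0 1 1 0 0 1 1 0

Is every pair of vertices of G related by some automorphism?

Vertex a is the only vertex of degree 3, so every automorphism fixes it; G is not vertex-transitive.

No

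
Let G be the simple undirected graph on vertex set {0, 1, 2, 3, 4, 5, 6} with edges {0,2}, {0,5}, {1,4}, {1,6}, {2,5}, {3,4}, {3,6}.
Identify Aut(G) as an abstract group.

D_3 × D_4

G has two connected components, {1, 3, 4, 6} and {0, 2, 5}; each is 2-regular, so G = C_4 ⊔ C_3. No automorphism exchanges components of different sizes, hence Aut(G) is the direct product D_3 × D_4, order 48.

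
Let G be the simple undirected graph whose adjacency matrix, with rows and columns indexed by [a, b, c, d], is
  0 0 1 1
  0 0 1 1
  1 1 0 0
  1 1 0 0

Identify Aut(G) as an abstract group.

D_4

Every vertex has degree 2 and the graph is connected, so G is the 4-cycle C_4. The automorphisms of the 4-cycle are exactly the symmetries of a regular 4-gon: the dihedral group D_4, |D_4| = 8.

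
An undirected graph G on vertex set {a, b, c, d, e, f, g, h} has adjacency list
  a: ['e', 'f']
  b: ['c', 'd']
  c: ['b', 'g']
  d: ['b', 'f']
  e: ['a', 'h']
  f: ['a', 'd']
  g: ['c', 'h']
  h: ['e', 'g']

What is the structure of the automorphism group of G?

Every vertex has degree 2 and the graph is connected, so G is the 8-cycle C_8. C_8 has 8 rotations and 8 reflections, so Aut(C_8) ≅ D_8 of order 16.

the dihedral group of order 16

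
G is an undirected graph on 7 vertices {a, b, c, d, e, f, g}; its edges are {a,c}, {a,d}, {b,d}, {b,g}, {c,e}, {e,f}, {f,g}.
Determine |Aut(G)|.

14

G is 2-regular and connected on 7 vertices, i.e. the cycle C_7. C_7 has 7 rotations and 7 reflections, so Aut(C_7) ≅ D_7 of order 14.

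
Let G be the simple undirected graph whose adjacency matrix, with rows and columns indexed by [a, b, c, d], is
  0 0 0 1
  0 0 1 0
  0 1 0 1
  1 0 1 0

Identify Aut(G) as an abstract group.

The degree sequence is [1, 1, 2, 2]; the two degree-1 vertices a and b are the ends of a path, so G = P_4. The only nontrivial automorphism of a path is the end-to-end reflection, so Aut(G) ≅ Z_2.

Z_2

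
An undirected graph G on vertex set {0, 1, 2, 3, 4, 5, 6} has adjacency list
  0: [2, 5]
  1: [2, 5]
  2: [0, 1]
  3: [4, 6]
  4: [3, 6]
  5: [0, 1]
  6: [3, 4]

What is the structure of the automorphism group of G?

D_3 × D_4

G has two connected components, {0, 1, 2, 5} and {3, 4, 6}; each is 2-regular, so G = C_4 ⊔ C_3. No automorphism exchanges components of different sizes, hence Aut(G) is the direct product D_3 × D_4, order 48.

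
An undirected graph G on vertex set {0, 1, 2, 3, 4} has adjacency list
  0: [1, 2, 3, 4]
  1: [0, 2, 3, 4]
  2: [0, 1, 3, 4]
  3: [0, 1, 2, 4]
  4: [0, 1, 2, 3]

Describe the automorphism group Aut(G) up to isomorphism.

the symmetric group on 5 letters

All 5 vertices are pairwise adjacent: G = K_5. Every bijection on the vertex set is an automorphism of K_5; hence Aut(K_5) ≅ S_5, order 120.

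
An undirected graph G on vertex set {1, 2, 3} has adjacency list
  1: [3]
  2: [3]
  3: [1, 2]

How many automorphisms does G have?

The degree sequence is [1, 1, 2]; the two degree-1 vertices 1 and 2 are the ends of a path, so G = P_3. A path has exactly one nontrivial symmetry — reversal — giving Aut(G) of order 2.

2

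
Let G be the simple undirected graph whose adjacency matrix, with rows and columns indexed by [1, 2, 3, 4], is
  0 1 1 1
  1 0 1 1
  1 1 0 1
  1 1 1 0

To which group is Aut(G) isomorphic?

All 4 vertices are pairwise adjacent: G = K_4. Any permutation of the 4 vertices preserves K_4, so Aut(K_4) = S_4 of order 4! = 24.

S_4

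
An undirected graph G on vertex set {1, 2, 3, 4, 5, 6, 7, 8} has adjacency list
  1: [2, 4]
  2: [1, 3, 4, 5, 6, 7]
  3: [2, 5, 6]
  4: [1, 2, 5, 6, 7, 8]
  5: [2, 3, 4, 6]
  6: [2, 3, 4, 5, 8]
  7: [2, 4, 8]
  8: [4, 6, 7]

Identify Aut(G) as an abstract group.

The degree sequence is [2, 6, 3, 6, 4, 5, 3, 3]. Checking the degree-preserving permutations of the vertex set shows that none except the identity preserves every edge, so Aut(G) is trivial.

1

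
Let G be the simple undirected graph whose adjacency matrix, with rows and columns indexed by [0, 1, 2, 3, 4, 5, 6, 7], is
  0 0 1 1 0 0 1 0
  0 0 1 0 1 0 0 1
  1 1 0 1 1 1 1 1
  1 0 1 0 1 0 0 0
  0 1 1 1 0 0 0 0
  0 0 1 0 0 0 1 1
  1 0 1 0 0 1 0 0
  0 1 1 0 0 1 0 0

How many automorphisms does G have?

14

Vertex 2 is the unique vertex of degree 7; the remaining 7 vertices each have degree 3 and induce a cycle, so G is the wheel on 8 vertices with hub 2. With the hub fixed, the remaining symmetry is that of the rim cycle C_7, giving the dihedral group D_7.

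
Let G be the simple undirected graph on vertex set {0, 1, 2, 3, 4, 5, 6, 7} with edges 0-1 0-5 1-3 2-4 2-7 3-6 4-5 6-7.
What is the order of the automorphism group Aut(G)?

16

G is 2-regular and connected on 8 vertices, i.e. the cycle C_8. The automorphisms of the 8-cycle are exactly the symmetries of a regular 8-gon: the dihedral group D_8, |D_8| = 16.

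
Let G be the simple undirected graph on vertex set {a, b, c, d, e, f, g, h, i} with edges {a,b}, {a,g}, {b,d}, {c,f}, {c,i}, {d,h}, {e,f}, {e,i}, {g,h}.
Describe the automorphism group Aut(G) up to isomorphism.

D_4 × D_5

G has two connected components, {a, b, d, g, h} and {c, e, f, i}; each is 2-regular, so G = C_5 ⊔ C_4. No automorphism exchanges components of different sizes, hence Aut(G) is the direct product D_4 × D_5, order 80.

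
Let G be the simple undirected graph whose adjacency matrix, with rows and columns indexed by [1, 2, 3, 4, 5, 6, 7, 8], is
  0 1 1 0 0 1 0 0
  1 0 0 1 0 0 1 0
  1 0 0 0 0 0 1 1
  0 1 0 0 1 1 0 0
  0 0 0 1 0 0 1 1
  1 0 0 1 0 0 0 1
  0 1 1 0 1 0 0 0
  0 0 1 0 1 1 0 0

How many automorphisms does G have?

48

G is 3-regular and bipartite on 2^3 = 8 vertices with girth 4; it is the hypercube graph Q_3. Aut(Q_3) consists of the signed permutations of the 3 coordinate axes: 3! permutations times 2^3 sign flips, so |Aut| = 2^3·3! = 48.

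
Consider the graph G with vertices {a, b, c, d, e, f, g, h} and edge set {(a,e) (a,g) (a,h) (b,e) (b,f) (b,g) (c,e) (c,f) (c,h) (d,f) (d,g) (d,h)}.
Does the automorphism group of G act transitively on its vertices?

Yes

G is 3-regular and bipartite on 2^3 = 8 vertices with girth 4; it is the hypercube graph Q_3. Aut(Q_3) consists of the signed permutations of the 3 coordinate axes: 3! permutations times 2^3 sign flips, so |Aut| = 2^3·3! = 48. Under this action every vertex can be carried to every other, so G is vertex-transitive.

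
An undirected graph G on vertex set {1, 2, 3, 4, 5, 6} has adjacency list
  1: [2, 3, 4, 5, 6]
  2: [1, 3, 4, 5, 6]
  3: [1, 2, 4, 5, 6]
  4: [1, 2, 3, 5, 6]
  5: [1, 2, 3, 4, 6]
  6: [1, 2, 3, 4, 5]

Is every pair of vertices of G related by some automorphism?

All 6 vertices are pairwise adjacent: G = K_6. Any permutation of the 6 vertices preserves K_6, so Aut(K_6) = S_6 of order 6! = 720. This group acts transitively on the 6 vertices.

Yes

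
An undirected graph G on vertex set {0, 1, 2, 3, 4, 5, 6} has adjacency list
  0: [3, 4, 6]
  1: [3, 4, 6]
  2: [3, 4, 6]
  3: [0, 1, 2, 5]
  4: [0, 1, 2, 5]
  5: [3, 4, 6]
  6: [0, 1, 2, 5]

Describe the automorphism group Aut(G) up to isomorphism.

The vertices split by degree into {3, 4, 6} (degree 4) and {0, 1, 2, 5} (degree 3); every edge runs between the two parts, so G is the complete bipartite graph K_{3,4}. The parts have unequal sizes, so no automorphism swaps them; each part is permuted independently, giving S_4 × S_3 of order 4!·3! = 144.

S_4 × S_3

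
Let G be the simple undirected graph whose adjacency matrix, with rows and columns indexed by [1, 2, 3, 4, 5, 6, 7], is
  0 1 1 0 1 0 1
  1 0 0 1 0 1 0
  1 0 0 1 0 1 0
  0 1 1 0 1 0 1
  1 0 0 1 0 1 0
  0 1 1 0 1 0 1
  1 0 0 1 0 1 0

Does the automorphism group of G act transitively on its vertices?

Automorphisms preserve degree, but G has vertices of degree 3 and vertices of degree 4; no automorphism maps one to the other, so G is not vertex-transitive.

No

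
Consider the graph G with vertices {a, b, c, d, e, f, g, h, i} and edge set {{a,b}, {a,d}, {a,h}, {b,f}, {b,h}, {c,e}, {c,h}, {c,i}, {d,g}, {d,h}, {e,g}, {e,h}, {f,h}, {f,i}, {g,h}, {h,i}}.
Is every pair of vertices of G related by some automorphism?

Vertex h is the only vertex of degree 8, so every automorphism fixes it; G is not vertex-transitive.

No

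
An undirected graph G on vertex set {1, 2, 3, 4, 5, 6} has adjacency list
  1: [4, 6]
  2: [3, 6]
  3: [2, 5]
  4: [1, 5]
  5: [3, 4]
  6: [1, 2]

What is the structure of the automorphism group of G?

the dihedral group of order 12

G is 2-regular and connected on 6 vertices, i.e. the cycle C_6. The automorphisms of the 6-cycle are exactly the symmetries of a regular 6-gon: the dihedral group D_6, |D_6| = 12.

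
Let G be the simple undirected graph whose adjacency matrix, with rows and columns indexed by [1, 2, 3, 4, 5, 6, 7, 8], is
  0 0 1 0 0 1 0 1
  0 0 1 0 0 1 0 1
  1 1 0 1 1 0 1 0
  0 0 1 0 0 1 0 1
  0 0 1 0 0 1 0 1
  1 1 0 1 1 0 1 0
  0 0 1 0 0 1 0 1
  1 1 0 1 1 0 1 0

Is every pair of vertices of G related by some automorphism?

No

Automorphisms preserve degree, but G has vertices of degree 3 and vertices of degree 5; no automorphism maps one to the other, so G is not vertex-transitive.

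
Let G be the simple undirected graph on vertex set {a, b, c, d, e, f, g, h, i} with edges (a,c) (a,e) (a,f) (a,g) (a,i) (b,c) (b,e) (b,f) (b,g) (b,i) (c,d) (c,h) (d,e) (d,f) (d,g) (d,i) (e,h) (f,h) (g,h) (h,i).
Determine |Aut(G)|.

2880

The vertices split by degree into {a, b, d, h} (degree 5) and {c, e, f, g, i} (degree 4); every edge runs between the two parts, so G is the complete bipartite graph K_{4,5}. The parts have unequal sizes, so no automorphism swaps them; each part is permuted independently, giving S_5 × S_4 of order 5!·4! = 2880.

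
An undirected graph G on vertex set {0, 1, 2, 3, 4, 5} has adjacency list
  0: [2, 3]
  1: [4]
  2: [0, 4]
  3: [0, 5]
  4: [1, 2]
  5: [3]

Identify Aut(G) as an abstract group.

The degree sequence is [2, 1, 2, 2, 2, 1]; the two degree-1 vertices 1 and 5 are the ends of a path, so G = P_6. A path has exactly one nontrivial symmetry — reversal — giving Aut(G) of order 2.

C_2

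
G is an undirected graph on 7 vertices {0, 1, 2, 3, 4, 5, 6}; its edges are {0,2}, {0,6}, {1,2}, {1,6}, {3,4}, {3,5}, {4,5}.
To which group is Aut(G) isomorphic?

D_4 × D_3

G has two connected components, {0, 1, 2, 6} and {3, 4, 5}; each is 2-regular, so G = C_4 ⊔ C_3. No automorphism exchanges components of different sizes, hence Aut(G) is the direct product D_4 × D_3, order 48.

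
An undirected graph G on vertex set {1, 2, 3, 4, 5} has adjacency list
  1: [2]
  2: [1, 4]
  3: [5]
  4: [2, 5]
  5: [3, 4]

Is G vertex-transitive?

Automorphisms preserve degree, but G has vertices of degree 1 and vertices of degree 2; no automorphism maps one to the other, so G is not vertex-transitive.

No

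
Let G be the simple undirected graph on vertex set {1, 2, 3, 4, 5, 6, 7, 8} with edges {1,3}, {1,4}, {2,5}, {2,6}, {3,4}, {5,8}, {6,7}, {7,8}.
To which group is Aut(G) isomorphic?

G has two connected components, {2, 5, 6, 7, 8} and {1, 3, 4}; each is 2-regular, so G = C_5 ⊔ C_3. No automorphism exchanges components of different sizes, hence Aut(G) is the direct product D_3 × D_5, order 60.

D_3 × D_5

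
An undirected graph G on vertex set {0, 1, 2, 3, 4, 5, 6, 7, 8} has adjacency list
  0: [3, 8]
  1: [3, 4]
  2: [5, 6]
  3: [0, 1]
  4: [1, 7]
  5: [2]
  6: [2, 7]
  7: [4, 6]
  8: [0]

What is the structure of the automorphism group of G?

C_2

The degree sequence is [2, 2, 2, 2, 2, 1, 2, 2, 1]; the two degree-1 vertices 5 and 8 are the ends of a path, so G = P_9. A path has exactly one nontrivial symmetry — reversal — giving Aut(G) of order 2.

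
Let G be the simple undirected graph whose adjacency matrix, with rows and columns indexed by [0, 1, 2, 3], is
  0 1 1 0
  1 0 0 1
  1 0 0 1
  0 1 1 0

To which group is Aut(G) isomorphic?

Z_2^2 ⋊ S_2

G is 2-regular and bipartite on 2^2 = 4 vertices with girth 4; it is the hypercube graph Q_2. Aut(Q_2) consists of the signed permutations of the 2 coordinate axes: 2! permutations times 2^2 sign flips, so |Aut| = 2^2·2! = 8.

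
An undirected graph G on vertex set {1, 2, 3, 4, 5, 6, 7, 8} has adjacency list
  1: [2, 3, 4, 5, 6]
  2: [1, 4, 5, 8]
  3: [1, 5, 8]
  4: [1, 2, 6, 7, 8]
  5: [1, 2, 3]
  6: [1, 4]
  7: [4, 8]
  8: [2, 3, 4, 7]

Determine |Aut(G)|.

1

The degree sequence is [5, 4, 3, 5, 3, 2, 2, 4]. Checking the degree-preserving permutations of the vertex set shows that none except the identity preserves every edge, so Aut(G) is trivial.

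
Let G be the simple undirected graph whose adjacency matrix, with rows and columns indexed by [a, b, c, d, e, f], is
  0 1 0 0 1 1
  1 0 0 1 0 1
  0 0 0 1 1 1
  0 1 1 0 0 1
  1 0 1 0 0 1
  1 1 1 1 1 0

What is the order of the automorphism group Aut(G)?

10

Vertex f is the unique vertex of degree 5; the remaining 5 vertices each have degree 3 and induce a cycle, so G is the wheel on 6 vertices with hub f. Every automorphism fixes the hub and acts on the rim 5-cycle, so Aut(G) ≅ Aut(C_5) = D_5 of order 10.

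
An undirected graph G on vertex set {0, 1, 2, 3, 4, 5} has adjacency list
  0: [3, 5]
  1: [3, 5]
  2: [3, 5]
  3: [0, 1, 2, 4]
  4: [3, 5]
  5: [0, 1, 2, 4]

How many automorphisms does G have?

48

The vertices split by degree into {3, 5} (degree 4) and {0, 1, 2, 4} (degree 2); every edge runs between the two parts, so G is the complete bipartite graph K_{2,4}. Automorphisms preserve the bipartition setwise (since the parts differ in size) and act as S_4 × S_2 within it; |Aut| = 48.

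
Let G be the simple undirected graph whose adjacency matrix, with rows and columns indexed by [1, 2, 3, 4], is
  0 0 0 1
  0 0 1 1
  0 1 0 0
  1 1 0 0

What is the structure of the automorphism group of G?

The degree sequence is [1, 2, 1, 2]; the two degree-1 vertices 1 and 3 are the ends of a path, so G = P_4. A path has exactly one nontrivial symmetry — reversal — giving Aut(G) of order 2.

the cyclic group of order 2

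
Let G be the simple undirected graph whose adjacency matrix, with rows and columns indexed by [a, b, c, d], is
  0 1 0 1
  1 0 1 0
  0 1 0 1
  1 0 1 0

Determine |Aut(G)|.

8

Every vertex has degree 2 and the graph is connected, so G is the 4-cycle C_4. C_4 has 4 rotations and 4 reflections, so Aut(C_4) ≅ D_4 of order 8.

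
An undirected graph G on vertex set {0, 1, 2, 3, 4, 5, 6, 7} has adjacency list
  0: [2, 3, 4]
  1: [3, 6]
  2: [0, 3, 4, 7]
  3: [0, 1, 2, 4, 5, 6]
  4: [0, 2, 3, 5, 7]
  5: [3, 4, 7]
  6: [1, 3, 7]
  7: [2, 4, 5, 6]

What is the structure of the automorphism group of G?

1

The degree sequence is [3, 2, 4, 6, 5, 3, 3, 4]. Checking the degree-preserving permutations of the vertex set shows that none except the identity preserves every edge, so Aut(G) is trivial.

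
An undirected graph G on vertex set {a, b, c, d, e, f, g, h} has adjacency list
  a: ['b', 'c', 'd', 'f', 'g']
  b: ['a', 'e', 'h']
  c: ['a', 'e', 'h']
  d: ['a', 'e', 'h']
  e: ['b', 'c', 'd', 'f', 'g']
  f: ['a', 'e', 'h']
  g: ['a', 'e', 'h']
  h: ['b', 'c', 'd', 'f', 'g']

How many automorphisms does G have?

720

The vertices split by degree into {a, e, h} (degree 5) and {b, c, d, f, g} (degree 3); every edge runs between the two parts, so G is the complete bipartite graph K_{3,5}. Automorphisms preserve the bipartition setwise (since the parts differ in size) and act as S_3 × S_5 within it; |Aut| = 720.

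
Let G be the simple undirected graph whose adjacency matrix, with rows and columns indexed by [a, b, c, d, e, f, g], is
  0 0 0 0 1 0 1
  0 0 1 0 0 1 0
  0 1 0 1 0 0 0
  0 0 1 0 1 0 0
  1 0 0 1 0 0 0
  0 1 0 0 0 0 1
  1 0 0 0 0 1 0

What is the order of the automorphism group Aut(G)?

14

G is 2-regular and connected on 7 vertices, i.e. the cycle C_7. The automorphisms of the 7-cycle are exactly the symmetries of a regular 7-gon: the dihedral group D_7, |D_7| = 14.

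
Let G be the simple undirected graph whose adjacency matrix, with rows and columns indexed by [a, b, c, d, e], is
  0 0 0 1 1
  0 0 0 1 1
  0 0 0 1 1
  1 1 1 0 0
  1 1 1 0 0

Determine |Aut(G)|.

12

The vertices split by degree into {d, e} (degree 3) and {a, b, c} (degree 2); every edge runs between the two parts, so G is the complete bipartite graph K_{2,3}. The parts have unequal sizes, so no automorphism swaps them; each part is permuted independently, giving S_2 × S_3 of order 2!·3! = 12.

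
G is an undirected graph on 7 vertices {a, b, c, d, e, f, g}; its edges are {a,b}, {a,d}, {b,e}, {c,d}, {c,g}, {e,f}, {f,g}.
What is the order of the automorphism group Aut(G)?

14

Every vertex has degree 2 and the graph is connected, so G is the 7-cycle C_7. C_7 has 7 rotations and 7 reflections, so Aut(C_7) ≅ D_7 of order 14.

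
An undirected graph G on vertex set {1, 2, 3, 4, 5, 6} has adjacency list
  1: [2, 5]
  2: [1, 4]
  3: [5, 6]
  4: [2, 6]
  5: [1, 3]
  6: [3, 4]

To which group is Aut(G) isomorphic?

the dihedral group of order 12

Every vertex has degree 2 and the graph is connected, so G is the 6-cycle C_6. C_6 has 6 rotations and 6 reflections, so Aut(C_6) ≅ D_6 of order 12.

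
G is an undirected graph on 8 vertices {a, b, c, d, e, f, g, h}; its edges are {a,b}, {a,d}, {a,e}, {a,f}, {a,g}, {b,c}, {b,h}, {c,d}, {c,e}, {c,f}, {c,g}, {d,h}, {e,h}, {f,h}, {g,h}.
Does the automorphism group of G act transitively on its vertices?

Automorphisms preserve degree, but G has vertices of degree 3 and vertices of degree 5; no automorphism maps one to the other, so G is not vertex-transitive.

No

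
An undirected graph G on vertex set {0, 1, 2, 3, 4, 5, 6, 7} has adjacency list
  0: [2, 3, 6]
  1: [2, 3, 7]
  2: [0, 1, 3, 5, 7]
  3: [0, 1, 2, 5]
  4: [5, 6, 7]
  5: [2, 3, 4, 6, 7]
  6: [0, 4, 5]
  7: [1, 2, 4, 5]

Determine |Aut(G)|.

1

The degree sequence is [3, 3, 5, 4, 3, 5, 3, 4]. Checking the degree-preserving permutations of the vertex set shows that none except the identity preserves every edge, so Aut(G) is trivial.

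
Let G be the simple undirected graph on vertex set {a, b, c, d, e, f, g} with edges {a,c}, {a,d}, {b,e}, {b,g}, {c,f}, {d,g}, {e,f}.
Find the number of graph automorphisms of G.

G is 2-regular and connected on 7 vertices, i.e. the cycle C_7. The automorphisms of the 7-cycle are exactly the symmetries of a regular 7-gon: the dihedral group D_7, |D_7| = 14.

14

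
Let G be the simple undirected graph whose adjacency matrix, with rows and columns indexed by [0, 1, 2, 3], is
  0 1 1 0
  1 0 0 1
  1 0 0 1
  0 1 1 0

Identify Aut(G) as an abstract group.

G is 2-regular and bipartite on 2^2 = 4 vertices with girth 4; it is the hypercube graph Q_2. The symmetry group of the 2-cube is the hyperoctahedral group B_2 = Z_2 ≀ S_2, of order 2^2·2! = 8.

the hyperoctahedral group B_2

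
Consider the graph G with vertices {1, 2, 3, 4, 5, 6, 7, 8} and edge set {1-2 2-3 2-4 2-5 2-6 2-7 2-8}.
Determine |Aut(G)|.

Vertex 2 has degree 7 and every other vertex has degree 1, so G is the star K_{1,7} with centre 2. Any automorphism fixes the centre and permutes the 7 leaves freely, so Aut(G) ≅ S_7 of order 7! = 5040.

5040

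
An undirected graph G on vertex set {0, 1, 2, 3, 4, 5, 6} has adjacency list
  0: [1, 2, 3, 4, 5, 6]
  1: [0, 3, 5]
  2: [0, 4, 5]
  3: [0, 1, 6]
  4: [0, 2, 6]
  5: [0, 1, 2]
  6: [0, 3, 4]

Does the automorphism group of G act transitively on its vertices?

No

Vertex 0 is the only vertex of degree 6, so every automorphism fixes it; G is not vertex-transitive.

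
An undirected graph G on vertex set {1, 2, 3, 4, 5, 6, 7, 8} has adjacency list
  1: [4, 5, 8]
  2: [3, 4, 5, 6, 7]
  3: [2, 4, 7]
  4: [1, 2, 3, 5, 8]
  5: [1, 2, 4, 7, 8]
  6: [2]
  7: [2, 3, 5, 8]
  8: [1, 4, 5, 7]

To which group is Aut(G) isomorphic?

1

The degree sequence is [3, 5, 3, 5, 5, 1, 4, 4]. Checking the degree-preserving permutations of the vertex set shows that none except the identity preserves every edge, so Aut(G) is trivial.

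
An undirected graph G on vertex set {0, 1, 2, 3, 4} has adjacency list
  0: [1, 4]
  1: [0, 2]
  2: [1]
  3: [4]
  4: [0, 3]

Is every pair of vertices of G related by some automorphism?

No

Automorphisms preserve degree, but G has vertices of degree 1 and vertices of degree 2; no automorphism maps one to the other, so G is not vertex-transitive.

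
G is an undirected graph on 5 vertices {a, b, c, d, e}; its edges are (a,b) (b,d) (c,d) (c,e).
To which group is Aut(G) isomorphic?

The degree sequence is [1, 2, 2, 2, 1]; the two degree-1 vertices a and e are the ends of a path, so G = P_5. A path has exactly one nontrivial symmetry — reversal — giving Aut(G) of order 2.

the cyclic group of order 2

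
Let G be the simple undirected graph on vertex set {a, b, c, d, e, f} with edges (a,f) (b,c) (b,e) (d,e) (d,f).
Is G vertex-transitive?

No

Automorphisms preserve degree, but G has vertices of degree 1 and vertices of degree 2; no automorphism maps one to the other, so G is not vertex-transitive.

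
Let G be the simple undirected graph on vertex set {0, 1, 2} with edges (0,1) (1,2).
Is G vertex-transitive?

Vertex 1 is the only vertex of degree 2, so every automorphism fixes it; G is not vertex-transitive.

No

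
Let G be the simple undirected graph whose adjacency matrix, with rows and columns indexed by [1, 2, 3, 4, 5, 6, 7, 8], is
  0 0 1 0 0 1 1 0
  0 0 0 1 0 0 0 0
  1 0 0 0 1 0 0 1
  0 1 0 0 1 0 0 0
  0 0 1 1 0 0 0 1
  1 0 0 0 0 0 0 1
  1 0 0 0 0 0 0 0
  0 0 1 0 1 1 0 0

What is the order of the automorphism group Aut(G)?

1

The degree sequence is [3, 1, 3, 2, 3, 2, 1, 3]. Checking the degree-preserving permutations of the vertex set shows that none except the identity preserves every edge, so Aut(G) is trivial.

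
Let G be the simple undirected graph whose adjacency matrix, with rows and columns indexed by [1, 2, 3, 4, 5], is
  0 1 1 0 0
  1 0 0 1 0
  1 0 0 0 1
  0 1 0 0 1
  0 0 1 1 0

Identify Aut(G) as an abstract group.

the dihedral group of order 10

G is 2-regular and connected on 5 vertices, i.e. the cycle C_5. C_5 has 5 rotations and 5 reflections, so Aut(C_5) ≅ D_5 of order 10.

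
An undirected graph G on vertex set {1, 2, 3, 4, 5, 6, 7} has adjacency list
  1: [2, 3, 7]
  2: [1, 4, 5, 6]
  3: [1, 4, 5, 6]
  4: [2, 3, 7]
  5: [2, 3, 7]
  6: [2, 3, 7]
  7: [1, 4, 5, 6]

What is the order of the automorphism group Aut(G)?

The vertices split by degree into {2, 3, 7} (degree 4) and {1, 4, 5, 6} (degree 3); every edge runs between the two parts, so G is the complete bipartite graph K_{3,4}. Automorphisms preserve the bipartition setwise (since the parts differ in size) and act as S_4 × S_3 within it; |Aut| = 144.

144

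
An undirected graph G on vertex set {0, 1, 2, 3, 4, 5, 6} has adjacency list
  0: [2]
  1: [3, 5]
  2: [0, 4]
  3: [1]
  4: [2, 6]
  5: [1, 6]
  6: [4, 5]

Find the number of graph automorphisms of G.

The degree sequence is [1, 2, 2, 1, 2, 2, 2]; the two degree-1 vertices 0 and 3 are the ends of a path, so G = P_7. The only nontrivial automorphism of a path is the end-to-end reflection, so Aut(G) ≅ Z_2.

2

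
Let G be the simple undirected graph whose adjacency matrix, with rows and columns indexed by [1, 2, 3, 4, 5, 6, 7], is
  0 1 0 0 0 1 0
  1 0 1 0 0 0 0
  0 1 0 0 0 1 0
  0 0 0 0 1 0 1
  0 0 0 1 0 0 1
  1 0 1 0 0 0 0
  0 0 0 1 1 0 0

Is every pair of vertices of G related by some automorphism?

No

G has two connected components, {1, 2, 3, 6} and {4, 5, 7}; each is 2-regular, so G = C_4 ⊔ C_3. The orbit of 1 under Aut(G) is {1, 2, 3, 6}, which does not contain 4, so G is not vertex-transitive.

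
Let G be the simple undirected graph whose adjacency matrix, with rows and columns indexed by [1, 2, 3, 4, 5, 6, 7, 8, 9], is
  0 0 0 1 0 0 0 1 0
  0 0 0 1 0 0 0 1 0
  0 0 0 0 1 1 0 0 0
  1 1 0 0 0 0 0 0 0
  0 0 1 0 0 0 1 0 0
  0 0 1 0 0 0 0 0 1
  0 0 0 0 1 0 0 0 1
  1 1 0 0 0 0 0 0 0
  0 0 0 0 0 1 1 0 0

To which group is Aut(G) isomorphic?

D_4 × D_5

G has two connected components, {3, 5, 6, 7, 9} and {1, 2, 4, 8}; each is 2-regular, so G = C_5 ⊔ C_4. The components are non-isomorphic (different sizes), so Aut(G) = Aut(C_4) × Aut(C_5) = D_4 × D_5 of order 8·10 = 80.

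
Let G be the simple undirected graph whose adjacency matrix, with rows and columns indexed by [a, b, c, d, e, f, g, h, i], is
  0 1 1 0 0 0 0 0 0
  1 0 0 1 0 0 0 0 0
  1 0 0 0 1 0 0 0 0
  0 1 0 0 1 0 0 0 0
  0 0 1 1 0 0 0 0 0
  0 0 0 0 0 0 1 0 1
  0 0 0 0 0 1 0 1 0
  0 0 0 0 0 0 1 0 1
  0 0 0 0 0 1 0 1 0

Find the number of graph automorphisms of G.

80

G has two connected components, {a, b, c, d, e} and {f, g, h, i}; each is 2-regular, so G = C_5 ⊔ C_4. No automorphism exchanges components of different sizes, hence Aut(G) is the direct product D_4 × D_5, order 80.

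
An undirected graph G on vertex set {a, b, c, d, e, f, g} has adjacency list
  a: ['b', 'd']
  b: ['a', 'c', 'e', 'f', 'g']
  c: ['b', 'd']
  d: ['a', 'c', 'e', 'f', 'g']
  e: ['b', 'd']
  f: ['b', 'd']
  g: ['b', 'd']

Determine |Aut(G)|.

240

The vertices split by degree into {b, d} (degree 5) and {a, c, e, f, g} (degree 2); every edge runs between the two parts, so G is the complete bipartite graph K_{2,5}. The parts have unequal sizes, so no automorphism swaps them; each part is permuted independently, giving S_5 × S_2 of order 5!·2! = 240.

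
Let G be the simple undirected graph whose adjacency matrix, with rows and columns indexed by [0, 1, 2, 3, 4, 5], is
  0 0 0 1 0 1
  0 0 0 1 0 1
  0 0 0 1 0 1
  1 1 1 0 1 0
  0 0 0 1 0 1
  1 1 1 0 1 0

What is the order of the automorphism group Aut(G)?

48

The vertices split by degree into {3, 5} (degree 4) and {0, 1, 2, 4} (degree 2); every edge runs between the two parts, so G is the complete bipartite graph K_{2,4}. The parts have unequal sizes, so no automorphism swaps them; each part is permuted independently, giving S_2 × S_4 of order 2!·4! = 48.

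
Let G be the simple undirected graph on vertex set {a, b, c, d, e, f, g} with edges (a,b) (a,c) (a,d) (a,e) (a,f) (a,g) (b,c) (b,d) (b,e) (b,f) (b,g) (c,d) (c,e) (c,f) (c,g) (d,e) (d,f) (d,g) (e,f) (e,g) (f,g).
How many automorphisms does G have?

All 7 vertices are pairwise adjacent: G = K_7. Every bijection on the vertex set is an automorphism of K_7; hence Aut(K_7) ≅ S_7, order 5040.

5040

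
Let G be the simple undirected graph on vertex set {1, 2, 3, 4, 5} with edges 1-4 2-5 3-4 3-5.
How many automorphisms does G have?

The degree sequence is [1, 1, 2, 2, 2]; the two degree-1 vertices 1 and 2 are the ends of a path, so G = P_5. The only nontrivial automorphism of a path is the end-to-end reflection, so Aut(G) ≅ Z_2.

2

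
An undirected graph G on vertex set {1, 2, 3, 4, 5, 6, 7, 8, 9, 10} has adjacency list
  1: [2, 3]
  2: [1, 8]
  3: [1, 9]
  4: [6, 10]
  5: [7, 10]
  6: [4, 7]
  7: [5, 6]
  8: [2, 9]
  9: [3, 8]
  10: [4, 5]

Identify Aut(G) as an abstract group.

G has two connected components, {4, 5, 6, 7, 10} and {1, 2, 3, 8, 9}; each is 2-regular, so G = C_5 ⊔ C_5. Aut of a disjoint union of two copies of C_5 is the wreath product D_5 ≀ Z_2, of order 2·10² = 200.

(D_5 × D_5) ⋊ Z_2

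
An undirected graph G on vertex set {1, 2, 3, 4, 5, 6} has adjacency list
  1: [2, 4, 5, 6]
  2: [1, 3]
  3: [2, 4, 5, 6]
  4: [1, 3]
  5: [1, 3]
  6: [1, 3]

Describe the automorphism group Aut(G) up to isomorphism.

The vertices split by degree into {1, 3} (degree 4) and {2, 4, 5, 6} (degree 2); every edge runs between the two parts, so G is the complete bipartite graph K_{2,4}. The parts have unequal sizes, so no automorphism swaps them; each part is permuted independently, giving S_2 × S_4 of order 2!·4! = 48.

S_2 × S_4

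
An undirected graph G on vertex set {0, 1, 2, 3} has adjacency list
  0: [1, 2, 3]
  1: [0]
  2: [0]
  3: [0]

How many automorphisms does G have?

Vertex 0 has degree 3 and every other vertex has degree 1, so G is the star K_{1,3} with centre 0. Any automorphism fixes the centre and permutes the 3 leaves freely, so Aut(G) ≅ S_3 of order 3! = 6.

6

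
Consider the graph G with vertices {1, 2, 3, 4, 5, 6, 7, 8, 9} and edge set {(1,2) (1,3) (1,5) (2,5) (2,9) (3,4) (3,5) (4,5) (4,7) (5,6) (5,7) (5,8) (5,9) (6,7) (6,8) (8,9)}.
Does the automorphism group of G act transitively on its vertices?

No

Vertex 5 is the only vertex of degree 8, so every automorphism fixes it; G is not vertex-transitive.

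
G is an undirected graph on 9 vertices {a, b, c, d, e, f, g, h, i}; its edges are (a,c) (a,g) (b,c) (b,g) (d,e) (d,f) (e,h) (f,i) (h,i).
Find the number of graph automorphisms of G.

80

G has two connected components, {d, e, f, h, i} and {a, b, c, g}; each is 2-regular, so G = C_5 ⊔ C_4. The components are non-isomorphic (different sizes), so Aut(G) = Aut(C_5) × Aut(C_4) = D_5 × D_4 of order 10·8 = 80.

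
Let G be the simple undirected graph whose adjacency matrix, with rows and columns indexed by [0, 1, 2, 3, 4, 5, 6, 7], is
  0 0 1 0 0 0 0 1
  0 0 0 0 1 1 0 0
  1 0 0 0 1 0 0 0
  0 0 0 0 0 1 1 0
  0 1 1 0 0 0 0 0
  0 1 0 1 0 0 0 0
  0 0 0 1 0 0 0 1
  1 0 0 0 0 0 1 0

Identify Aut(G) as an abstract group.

G is 2-regular and connected on 8 vertices, i.e. the cycle C_8. C_8 has 8 rotations and 8 reflections, so Aut(C_8) ≅ D_8 of order 16.

the dihedral group of order 16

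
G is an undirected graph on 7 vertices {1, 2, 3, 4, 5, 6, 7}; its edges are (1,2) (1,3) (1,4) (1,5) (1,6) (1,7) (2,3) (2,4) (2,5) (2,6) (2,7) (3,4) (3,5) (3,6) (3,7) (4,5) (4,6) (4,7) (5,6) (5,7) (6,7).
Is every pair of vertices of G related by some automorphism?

Every vertex has degree 6, so G is the complete graph K_7. Any permutation of the 7 vertices preserves K_7, so Aut(K_7) = S_7 of order 7! = 5040. Under this action every vertex can be carried to every other, so G is vertex-transitive.

Yes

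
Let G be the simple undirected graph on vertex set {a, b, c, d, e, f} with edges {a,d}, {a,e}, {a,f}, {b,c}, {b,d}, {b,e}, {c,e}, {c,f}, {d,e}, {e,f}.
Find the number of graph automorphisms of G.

10

Vertex e is the unique vertex of degree 5; the remaining 5 vertices each have degree 3 and induce a cycle, so G is the wheel on 6 vertices with hub e. Every automorphism fixes the hub and acts on the rim 5-cycle, so Aut(G) ≅ Aut(C_5) = D_5 of order 10.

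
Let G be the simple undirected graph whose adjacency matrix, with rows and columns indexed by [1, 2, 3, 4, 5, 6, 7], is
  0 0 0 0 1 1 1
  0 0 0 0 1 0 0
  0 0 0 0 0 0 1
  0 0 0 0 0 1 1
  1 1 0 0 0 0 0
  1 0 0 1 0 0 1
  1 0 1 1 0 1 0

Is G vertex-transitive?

No

Vertex 7 is the only vertex of degree 4, so every automorphism fixes it; G is not vertex-transitive.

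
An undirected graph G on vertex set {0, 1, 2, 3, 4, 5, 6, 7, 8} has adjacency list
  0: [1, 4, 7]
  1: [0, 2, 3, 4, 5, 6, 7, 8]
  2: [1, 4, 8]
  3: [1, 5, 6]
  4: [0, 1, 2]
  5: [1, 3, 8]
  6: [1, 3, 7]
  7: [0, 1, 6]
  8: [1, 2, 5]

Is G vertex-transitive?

Vertex 1 is the only vertex of degree 8, so every automorphism fixes it; G is not vertex-transitive.

No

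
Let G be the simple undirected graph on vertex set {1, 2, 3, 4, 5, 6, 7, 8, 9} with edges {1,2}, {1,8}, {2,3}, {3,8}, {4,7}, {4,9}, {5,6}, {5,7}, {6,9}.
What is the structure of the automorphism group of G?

G has two connected components, {4, 5, 6, 7, 9} and {1, 2, 3, 8}; each is 2-regular, so G = C_5 ⊔ C_4. The components are non-isomorphic (different sizes), so Aut(G) = Aut(C_5) × Aut(C_4) = D_5 × D_4 of order 10·8 = 80.

D_5 × D_4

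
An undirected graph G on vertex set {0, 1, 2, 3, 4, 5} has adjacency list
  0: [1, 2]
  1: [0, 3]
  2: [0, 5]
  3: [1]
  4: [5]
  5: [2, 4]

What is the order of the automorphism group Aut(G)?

The degree sequence is [2, 2, 2, 1, 1, 2]; the two degree-1 vertices 3 and 4 are the ends of a path, so G = P_6. The only nontrivial automorphism of a path is the end-to-end reflection, so Aut(G) ≅ Z_2.

2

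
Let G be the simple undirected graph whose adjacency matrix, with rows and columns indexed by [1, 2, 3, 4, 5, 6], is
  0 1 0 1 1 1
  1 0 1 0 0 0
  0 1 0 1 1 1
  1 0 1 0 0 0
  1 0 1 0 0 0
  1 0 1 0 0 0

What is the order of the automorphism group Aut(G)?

48

The vertices split by degree into {1, 3} (degree 4) and {2, 4, 5, 6} (degree 2); every edge runs between the two parts, so G is the complete bipartite graph K_{2,4}. Automorphisms preserve the bipartition setwise (since the parts differ in size) and act as S_2 × S_4 within it; |Aut| = 48.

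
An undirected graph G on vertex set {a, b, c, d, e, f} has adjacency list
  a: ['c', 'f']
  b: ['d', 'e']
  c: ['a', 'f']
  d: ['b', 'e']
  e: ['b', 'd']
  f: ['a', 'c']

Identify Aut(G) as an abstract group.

(D_3 × D_3) ⋊ Z_2

G has two connected components, {a, c, f} and {b, d, e}; each is 2-regular, so G = C_3 ⊔ C_3. With two isomorphic components, Aut(G) = Aut(C_3) ≀ S_2 = (D_3 × D_3) ⋊ Z_2: permute each cycle by D_3, then optionally swap the two cycles. Order 2·(2·3)² = 72.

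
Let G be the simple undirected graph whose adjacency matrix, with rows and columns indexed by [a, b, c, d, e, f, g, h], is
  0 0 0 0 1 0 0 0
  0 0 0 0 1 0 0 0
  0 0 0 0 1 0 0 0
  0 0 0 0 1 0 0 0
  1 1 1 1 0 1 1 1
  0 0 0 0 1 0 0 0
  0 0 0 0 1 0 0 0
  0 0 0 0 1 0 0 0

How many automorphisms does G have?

5040

Vertex e has degree 7 and every other vertex has degree 1, so G is the star K_{1,7} with centre e. The 7 leaves are pairwise interchangeable while the centre is fixed, giving Aut(G) = S_7.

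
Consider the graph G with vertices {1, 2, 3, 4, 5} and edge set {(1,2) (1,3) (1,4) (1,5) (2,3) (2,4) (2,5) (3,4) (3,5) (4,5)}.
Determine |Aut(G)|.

120

All 5 vertices are pairwise adjacent: G = K_5. Any permutation of the 5 vertices preserves K_5, so Aut(K_5) = S_5 of order 5! = 120.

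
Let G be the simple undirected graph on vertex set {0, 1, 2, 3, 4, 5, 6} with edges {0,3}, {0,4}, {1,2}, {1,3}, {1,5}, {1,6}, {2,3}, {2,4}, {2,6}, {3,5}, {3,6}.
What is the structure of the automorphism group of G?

The degree sequence is [2, 4, 4, 5, 2, 2, 3]. Checking the degree-preserving permutations of the vertex set shows that none except the identity preserves every edge, so Aut(G) is trivial.

1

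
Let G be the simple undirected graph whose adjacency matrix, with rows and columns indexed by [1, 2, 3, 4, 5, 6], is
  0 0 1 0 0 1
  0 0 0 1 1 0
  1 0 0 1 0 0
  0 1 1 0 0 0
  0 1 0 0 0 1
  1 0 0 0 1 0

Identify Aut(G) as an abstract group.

G is 2-regular and connected on 6 vertices, i.e. the cycle C_6. C_6 has 6 rotations and 6 reflections, so Aut(C_6) ≅ D_6 of order 12.

D_6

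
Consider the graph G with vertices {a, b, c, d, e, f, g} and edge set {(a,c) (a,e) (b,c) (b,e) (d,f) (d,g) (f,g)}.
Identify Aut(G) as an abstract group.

D_4 × D_3

G has two connected components, {a, b, c, e} and {d, f, g}; each is 2-regular, so G = C_4 ⊔ C_3. No automorphism exchanges components of different sizes, hence Aut(G) is the direct product D_4 × D_3, order 48.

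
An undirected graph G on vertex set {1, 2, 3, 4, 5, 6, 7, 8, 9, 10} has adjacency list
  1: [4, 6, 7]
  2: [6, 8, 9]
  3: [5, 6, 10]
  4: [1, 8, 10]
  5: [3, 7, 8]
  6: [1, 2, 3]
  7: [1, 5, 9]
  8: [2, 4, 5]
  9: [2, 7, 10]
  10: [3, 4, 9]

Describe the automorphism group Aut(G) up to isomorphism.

S_5

G is 3-regular on 10 vertices with no triangles and no 4-cycles (girth 5): this is the Petersen graph. It is a classical fact that the Petersen graph has automorphism group S_5 (order 120), arising from its description as the Kneser graph K(5,2).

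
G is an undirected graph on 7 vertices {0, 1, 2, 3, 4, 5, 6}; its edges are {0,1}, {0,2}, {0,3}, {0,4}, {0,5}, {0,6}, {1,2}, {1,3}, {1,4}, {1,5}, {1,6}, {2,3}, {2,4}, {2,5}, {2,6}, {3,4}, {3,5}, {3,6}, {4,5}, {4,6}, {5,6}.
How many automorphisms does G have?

All 7 vertices are pairwise adjacent: G = K_7. Any permutation of the 7 vertices preserves K_7, so Aut(K_7) = S_7 of order 7! = 5040.

5040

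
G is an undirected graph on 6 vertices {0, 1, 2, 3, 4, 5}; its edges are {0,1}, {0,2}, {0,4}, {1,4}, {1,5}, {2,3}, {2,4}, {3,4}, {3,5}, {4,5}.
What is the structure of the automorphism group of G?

Vertex 4 is the unique vertex of degree 5; the remaining 5 vertices each have degree 3 and induce a cycle, so G is the wheel on 6 vertices with hub 4. Every automorphism fixes the hub and acts on the rim 5-cycle, so Aut(G) ≅ Aut(C_5) = D_5 of order 10.

D_5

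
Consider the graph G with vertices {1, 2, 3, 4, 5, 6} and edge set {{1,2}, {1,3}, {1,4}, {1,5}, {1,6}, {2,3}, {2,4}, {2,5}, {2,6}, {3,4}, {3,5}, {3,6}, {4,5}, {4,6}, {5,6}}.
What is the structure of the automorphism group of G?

the symmetric group on 6 letters

Every vertex has degree 5, so G is the complete graph K_6. Any permutation of the 6 vertices preserves K_6, so Aut(K_6) = S_6 of order 6! = 720.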